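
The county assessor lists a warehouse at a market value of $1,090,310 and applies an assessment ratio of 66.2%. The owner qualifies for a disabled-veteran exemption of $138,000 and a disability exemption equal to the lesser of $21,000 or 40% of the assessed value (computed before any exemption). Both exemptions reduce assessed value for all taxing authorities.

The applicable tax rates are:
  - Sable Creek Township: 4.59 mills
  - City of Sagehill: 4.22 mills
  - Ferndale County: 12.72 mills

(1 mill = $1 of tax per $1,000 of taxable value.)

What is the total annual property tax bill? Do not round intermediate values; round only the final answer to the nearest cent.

Assessed value = $1,090,310 × 0.662 = $721,785.22
Disability exemption = min($21,000, 40% × $721,785.22) = min($21,000, $288,714.088) = $21,000 (dollar cap binds)
Taxable value = $721,785.22 − $138,000 − $21,000 = $562,785.22
Sable Creek Township: $562,785.22 × 0.00459 = $2,583.1841598
City of Sagehill: $562,785.22 × 0.00422 = $2,374.9536284
Ferndale County: $562,785.22 × 0.01272 = $7,158.6279984
Total = $12,116.7657866

$12,116.77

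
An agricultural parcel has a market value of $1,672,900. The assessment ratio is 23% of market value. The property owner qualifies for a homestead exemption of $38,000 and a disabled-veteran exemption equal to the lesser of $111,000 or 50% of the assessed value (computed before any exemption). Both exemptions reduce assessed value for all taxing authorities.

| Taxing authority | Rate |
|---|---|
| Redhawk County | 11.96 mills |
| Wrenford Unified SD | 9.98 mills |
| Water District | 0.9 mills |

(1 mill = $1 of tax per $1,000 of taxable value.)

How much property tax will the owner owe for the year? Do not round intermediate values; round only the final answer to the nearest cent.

$5,384.92

Assessed value = $1,672,900 × 0.23 = $384,767
Disabled-veteran exemption = min($111,000, 50% × $384,767) = min($111,000, $192,383.5) = $111,000 (dollar cap binds)
Taxable value = $384,767 − $38,000 − $111,000 = $235,767
Redhawk County: $235,767 × 0.01196 = $2,819.77332
Wrenford Unified SD: $235,767 × 0.00998 = $2,352.95466
Water District: $235,767 × 0.0009 = $212.1903
Total = $5,384.91828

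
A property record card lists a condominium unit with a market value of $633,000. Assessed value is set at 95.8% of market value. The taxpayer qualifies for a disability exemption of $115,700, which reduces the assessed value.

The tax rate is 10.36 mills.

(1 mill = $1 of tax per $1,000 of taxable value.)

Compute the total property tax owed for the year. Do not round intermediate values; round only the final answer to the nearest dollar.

$5,084

Assessed value = $633,000 × 0.958 = $606,414
Taxable value = $606,414 − $115,700 = $490,714
Tax = $490,714 × 0.01036 = $5,083.79704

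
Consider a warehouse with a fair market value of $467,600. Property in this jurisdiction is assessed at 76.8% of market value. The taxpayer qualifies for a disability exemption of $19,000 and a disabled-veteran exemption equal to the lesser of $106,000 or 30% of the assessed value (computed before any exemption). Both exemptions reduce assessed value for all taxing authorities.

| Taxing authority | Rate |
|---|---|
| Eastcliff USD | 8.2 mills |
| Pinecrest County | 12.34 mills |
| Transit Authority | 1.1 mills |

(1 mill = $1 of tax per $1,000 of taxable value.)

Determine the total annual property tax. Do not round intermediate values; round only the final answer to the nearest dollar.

Assessed value = $467,600 × 0.768 = $359,116.8
Disabled-veteran exemption = min($106,000, 30% × $359,116.8) = min($106,000, $107,735.04) = $106,000 (dollar cap binds)
Taxable value = $359,116.8 − $19,000 − $106,000 = $234,116.8
Eastcliff USD: $234,116.8 × 0.0082 = $1,919.75776
Pinecrest County: $234,116.8 × 0.01234 = $2,889.001312
Transit Authority: $234,116.8 × 0.0011 = $257.52848
Total = $5,066.287552

$5,066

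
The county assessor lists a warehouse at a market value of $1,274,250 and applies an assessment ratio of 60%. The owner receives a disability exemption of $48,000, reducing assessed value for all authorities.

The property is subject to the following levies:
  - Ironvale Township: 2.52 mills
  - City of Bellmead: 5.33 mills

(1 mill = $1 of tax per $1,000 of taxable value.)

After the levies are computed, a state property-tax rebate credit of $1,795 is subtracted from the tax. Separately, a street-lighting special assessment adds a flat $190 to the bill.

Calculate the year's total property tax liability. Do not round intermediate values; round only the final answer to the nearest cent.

Assessed value = $1,274,250 × 0.6 = $764,550
Taxable value = $764,550 − $48,000 = $716,550
Ironvale Township: $716,550 × 0.00252 = $1,805.706
City of Bellmead: $716,550 × 0.00533 = $3,819.2115
Levies subtotal = $5,624.9175
After credit = $5,624.9175 − $1,795 = $3,829.9175
Total = $3,829.9175 + $190 = $4,019.9175

$4,019.92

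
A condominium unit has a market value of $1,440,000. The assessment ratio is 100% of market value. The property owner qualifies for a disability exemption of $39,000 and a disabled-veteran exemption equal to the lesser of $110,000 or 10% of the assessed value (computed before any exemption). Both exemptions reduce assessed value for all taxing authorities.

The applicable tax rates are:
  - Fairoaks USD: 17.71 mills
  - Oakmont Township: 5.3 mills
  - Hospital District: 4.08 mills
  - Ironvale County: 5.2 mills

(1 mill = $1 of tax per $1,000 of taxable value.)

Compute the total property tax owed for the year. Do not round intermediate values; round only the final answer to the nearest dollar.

Assessed value = $1,440,000 × 1 = $1,440,000
Disabled-veteran exemption = min($110,000, 10% × $1,440,000) = min($110,000, $144,000) = $110,000 (dollar cap binds)
Taxable value = $1,440,000 − $39,000 − $110,000 = $1,291,000
Fairoaks USD: $1,291,000 × 0.01771 = $22,863.61
Oakmont Township: $1,291,000 × 0.0053 = $6,842.3
Hospital District: $1,291,000 × 0.00408 = $5,267.28
Ironvale County: $1,291,000 × 0.0052 = $6,713.2
Total = $41,686.39

$41,686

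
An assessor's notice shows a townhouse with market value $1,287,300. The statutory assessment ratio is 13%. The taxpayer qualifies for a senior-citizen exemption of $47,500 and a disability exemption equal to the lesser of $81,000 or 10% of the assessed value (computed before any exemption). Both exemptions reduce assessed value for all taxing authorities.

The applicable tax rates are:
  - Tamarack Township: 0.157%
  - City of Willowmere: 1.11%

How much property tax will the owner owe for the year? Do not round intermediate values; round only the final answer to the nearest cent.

$1,306.46

Assessed value = $1,287,300 × 0.13 = $167,349
Disability exemption = min($81,000, 10% × $167,349) = min($81,000, $16,734.9) = $16,734.9 (percentage binds)
Taxable value = $167,349 − $47,500 − $16,734.9 = $103,114.1
Tamarack Township: $103,114.1 × 0.00157 = $161.889137
City of Willowmere: $103,114.1 × 0.0111 = $1,144.56651
Total = $1,306.455647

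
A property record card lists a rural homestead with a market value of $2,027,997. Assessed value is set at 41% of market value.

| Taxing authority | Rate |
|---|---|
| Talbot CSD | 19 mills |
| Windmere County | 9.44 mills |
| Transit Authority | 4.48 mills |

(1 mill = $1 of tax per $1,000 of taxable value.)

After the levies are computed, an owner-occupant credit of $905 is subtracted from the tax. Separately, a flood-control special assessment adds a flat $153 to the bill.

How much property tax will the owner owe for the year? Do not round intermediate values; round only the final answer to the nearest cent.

Assessed value = $2,027,997 × 0.41 = $831,478.77
Talbot CSD: $831,478.77 × 0.019 = $15,798.09663
Windmere County: $831,478.77 × 0.00944 = $7,849.1595888
Transit Authority: $831,478.77 × 0.00448 = $3,725.0248896
Levies subtotal = $27,372.2811084
After credit = $27,372.2811084 − $905 = $26,467.2811084
Total = $26,467.2811084 + $153 = $26,620.2811084

$26,620.28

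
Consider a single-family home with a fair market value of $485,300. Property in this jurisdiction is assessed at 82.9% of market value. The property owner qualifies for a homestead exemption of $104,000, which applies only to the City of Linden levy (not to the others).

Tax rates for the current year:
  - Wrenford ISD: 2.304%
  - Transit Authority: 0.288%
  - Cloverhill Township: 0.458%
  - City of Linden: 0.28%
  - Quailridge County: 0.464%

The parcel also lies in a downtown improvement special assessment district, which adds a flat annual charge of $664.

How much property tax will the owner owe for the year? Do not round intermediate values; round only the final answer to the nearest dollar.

$15,637

Assessed value = $485,300 × 0.829 = $402,313.7
Wrenford ISD: $402,313.7 × 0.02304 = $9,269.307648
Transit Authority: $402,313.7 × 0.00288 = $1,158.663456
Cloverhill Township: $402,313.7 × 0.00458 = $1,842.596746
City of Linden: ($402,313.7 − $104,000) × 0.0028 = $298,313.7 × 0.0028 = $835.27836
Quailridge County: $402,313.7 × 0.00464 = $1,866.735568
Levies subtotal = $14,972.581778
Total = $14,972.581778 + $664 = $15,636.581778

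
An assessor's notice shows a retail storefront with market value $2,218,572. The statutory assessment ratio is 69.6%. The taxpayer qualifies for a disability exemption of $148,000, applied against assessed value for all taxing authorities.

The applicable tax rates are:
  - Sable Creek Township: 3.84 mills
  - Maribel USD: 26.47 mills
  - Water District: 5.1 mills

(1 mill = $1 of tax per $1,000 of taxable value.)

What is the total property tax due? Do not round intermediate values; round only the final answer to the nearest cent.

$49,436.83

Assessed value = $2,218,572 × 0.696 = $1,544,126.112
Taxable value = $1,544,126.112 − $148,000 = $1,396,126.112
Sable Creek Township: $1,396,126.112 × 0.00384 = $5,361.12427008
Maribel USD: $1,396,126.112 × 0.02647 = $36,955.45818464
Water District: $1,396,126.112 × 0.0051 = $7,120.2431712
Total = $5,361.12427008 + $36,955.45818464 + $7,120.2431712 = $49,436.82562592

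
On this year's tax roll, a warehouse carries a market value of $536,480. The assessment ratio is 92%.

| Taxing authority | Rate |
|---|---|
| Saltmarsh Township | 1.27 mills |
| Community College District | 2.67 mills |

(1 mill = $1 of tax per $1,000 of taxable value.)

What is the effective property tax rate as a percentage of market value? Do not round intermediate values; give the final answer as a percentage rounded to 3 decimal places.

Assessed value = $536,480 × 0.92 = $493,561.6
Saltmarsh Township: $493,561.6 × 0.00127 = $626.823232
Community College District: $493,561.6 × 0.00267 = $1,317.809472
Total tax = $1,944.632704
Effective rate = $1,944.632704 ÷ $536,480 = 0.362% of market value

0.362%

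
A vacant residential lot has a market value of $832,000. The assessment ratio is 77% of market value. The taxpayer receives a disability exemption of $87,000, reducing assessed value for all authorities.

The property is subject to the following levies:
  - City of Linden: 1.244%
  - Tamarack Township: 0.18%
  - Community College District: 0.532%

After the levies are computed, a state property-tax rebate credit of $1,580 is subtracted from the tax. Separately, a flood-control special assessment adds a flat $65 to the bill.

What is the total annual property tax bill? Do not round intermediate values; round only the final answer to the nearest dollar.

Assessed value = $832,000 × 0.77 = $640,640
Taxable value = $640,640 − $87,000 = $553,640
City of Linden: $553,640 × 0.01244 = $6,887.2816
Tamarack Township: $553,640 × 0.0018 = $996.552
Community College District: $553,640 × 0.00532 = $2,945.3648
Levies subtotal = $10,829.1984
After credit = $10,829.1984 − $1,580 = $9,249.1984
Total = $9,249.1984 + $65 = $9,314.1984

$9,314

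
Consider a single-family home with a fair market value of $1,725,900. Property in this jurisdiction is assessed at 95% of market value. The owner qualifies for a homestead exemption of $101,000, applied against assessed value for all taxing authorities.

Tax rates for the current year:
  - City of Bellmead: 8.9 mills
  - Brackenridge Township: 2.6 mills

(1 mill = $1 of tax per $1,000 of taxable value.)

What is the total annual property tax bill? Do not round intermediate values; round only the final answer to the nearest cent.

Assessed value = $1,725,900 × 0.95 = $1,639,605
Taxable value = $1,639,605 − $101,000 = $1,538,605
City of Bellmead: $1,538,605 × 0.0089 = $13,693.5845
Brackenridge Township: $1,538,605 × 0.0026 = $4,000.373
Total = $13,693.5845 + $4,000.373 = $17,693.9575

$17,693.96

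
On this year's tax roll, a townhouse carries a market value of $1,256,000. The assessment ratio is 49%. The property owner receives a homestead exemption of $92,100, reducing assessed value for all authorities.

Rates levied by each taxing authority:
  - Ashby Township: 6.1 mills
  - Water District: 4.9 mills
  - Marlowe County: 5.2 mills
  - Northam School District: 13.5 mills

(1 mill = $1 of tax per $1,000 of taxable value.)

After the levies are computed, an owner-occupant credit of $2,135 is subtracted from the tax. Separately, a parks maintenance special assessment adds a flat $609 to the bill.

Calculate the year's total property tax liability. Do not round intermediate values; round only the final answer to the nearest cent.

Assessed value = $1,256,000 × 0.49 = $615,440
Taxable value = $615,440 − $92,100 = $523,340
Ashby Township: $523,340 × 0.0061 = $3,192.374
Water District: $523,340 × 0.0049 = $2,564.366
Marlowe County: $523,340 × 0.0052 = $2,721.368
Northam School District: $523,340 × 0.0135 = $7,065.09
Levies subtotal = $15,543.198
After credit = $15,543.198 − $2,135 = $13,408.198
Total = $13,408.198 + $609 = $14,017.198

$14,017.20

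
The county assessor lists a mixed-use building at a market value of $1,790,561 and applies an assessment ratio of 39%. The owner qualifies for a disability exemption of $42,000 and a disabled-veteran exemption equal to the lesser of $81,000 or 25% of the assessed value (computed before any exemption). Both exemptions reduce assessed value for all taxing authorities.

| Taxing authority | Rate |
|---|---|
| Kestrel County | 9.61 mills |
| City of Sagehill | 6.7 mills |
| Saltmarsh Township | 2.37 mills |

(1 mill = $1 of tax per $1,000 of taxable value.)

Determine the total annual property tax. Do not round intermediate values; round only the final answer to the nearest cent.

$10,746.95

Assessed value = $1,790,561 × 0.39 = $698,318.79
Disabled-veteran exemption = min($81,000, 25% × $698,318.79) = min($81,000, $174,579.6975) = $81,000 (dollar cap binds)
Taxable value = $698,318.79 − $42,000 − $81,000 = $575,318.79
Kestrel County: $575,318.79 × 0.00961 = $5,528.8135719
City of Sagehill: $575,318.79 × 0.0067 = $3,854.635893
Saltmarsh Township: $575,318.79 × 0.00237 = $1,363.5055323
Total = $10,746.9549972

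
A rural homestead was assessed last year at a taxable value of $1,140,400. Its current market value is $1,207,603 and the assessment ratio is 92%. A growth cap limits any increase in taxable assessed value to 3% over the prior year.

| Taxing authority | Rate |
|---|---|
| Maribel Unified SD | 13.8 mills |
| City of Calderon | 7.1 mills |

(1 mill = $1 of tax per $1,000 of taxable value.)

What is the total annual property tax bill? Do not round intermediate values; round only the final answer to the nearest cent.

$23,219.79

Uncapped assessed value = $1,207,603 × 0.92 = $1,110,994.76
Cap limit = $1,140,400 × 1.03 = $1,174,612
Taxable assessed value = min($1,110,994.76, $1,174,612) = $1,110,994.76 (cap does not bind)
Maribel Unified SD: $1,110,994.76 × 0.0138 = $15,331.727688
City of Calderon: $1,110,994.76 × 0.0071 = $7,888.062796
Total = $23,219.790484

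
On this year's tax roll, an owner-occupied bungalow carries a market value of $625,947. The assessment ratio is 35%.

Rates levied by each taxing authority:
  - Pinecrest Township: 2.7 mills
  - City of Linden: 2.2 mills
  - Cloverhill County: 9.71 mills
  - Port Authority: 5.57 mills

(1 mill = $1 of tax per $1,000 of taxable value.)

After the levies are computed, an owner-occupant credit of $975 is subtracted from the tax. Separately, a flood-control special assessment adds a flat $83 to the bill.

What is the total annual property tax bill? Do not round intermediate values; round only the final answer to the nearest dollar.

Assessed value = $625,947 × 0.35 = $219,081.45
Pinecrest Township: $219,081.45 × 0.0027 = $591.519915
City of Linden: $219,081.45 × 0.0022 = $481.97919
Cloverhill County: $219,081.45 × 0.00971 = $2,127.2808795
Port Authority: $219,081.45 × 0.00557 = $1,220.2836765
Levies subtotal = $4,421.063661
After credit = $4,421.063661 − $975 = $3,446.063661
Total = $3,446.063661 + $83 = $3,529.063661

$3,529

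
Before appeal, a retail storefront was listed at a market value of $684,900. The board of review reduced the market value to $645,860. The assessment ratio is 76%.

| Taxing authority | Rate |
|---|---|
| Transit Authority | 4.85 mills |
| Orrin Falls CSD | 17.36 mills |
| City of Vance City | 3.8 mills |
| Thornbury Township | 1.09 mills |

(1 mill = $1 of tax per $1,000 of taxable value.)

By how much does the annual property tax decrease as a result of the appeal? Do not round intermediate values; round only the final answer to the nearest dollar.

Old assessed value = $684,900 × 0.76 = $520,524
New assessed value = $645,860 × 0.76 = $490,853.6
Combined rate = 0.00485 + 0.01736 + 0.0038 + 0.00109 = 0.0271
Old tax = $520,524 × 0.0271 = $14,106.2004
New tax = $490,853.6 × 0.0271 = $13,302.13256
Reduction = $14,106.2004 − $13,302.13256 = $804.06784

$804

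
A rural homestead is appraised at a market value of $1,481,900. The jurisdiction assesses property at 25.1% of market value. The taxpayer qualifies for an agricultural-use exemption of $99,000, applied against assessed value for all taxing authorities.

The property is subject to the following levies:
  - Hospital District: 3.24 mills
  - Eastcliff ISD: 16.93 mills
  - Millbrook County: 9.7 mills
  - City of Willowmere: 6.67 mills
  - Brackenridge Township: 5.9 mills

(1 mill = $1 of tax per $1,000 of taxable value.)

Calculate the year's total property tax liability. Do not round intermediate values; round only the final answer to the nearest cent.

Assessed value = $1,481,900 × 0.251 = $371,956.9
Taxable value = $371,956.9 − $99,000 = $272,956.9
Hospital District: $272,956.9 × 0.00324 = $884.380356
Eastcliff ISD: $272,956.9 × 0.01693 = $4,621.160317
Millbrook County: $272,956.9 × 0.0097 = $2,647.68193
City of Willowmere: $272,956.9 × 0.00667 = $1,820.622523
Brackenridge Township: $272,956.9 × 0.0059 = $1,610.44571
Total = $884.380356 + $4,621.160317 + $2,647.68193 + $1,820.622523 + $1,610.44571 = $11,584.290836

$11,584.29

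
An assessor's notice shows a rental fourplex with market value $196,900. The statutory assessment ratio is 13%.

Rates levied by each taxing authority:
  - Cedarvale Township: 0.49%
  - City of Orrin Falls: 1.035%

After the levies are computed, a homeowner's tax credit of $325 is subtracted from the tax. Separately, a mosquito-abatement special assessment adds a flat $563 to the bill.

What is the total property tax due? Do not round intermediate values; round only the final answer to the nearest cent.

$628.35

Assessed value = $196,900 × 0.13 = $25,597
Cedarvale Township: $25,597 × 0.0049 = $125.4253
City of Orrin Falls: $25,597 × 0.01035 = $264.92895
Levies subtotal = $390.35425
After credit = $390.35425 − $325 = $65.35425
Total = $65.35425 + $563 = $628.35425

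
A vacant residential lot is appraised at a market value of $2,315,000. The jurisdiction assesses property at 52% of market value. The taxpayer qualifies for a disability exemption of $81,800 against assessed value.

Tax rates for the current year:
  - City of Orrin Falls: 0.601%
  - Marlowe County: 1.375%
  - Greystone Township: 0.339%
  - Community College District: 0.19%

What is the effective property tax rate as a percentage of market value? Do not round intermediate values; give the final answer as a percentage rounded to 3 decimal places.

Assessed value = $2,315,000 × 0.52 = $1,203,800
Taxable value = $1,203,800 − $81,800 = $1,122,000
City of Orrin Falls: $1,122,000 × 0.00601 = $6,743.22
Marlowe County: $1,122,000 × 0.01375 = $15,427.5
Greystone Township: $1,122,000 × 0.00339 = $3,803.58
Community College District: $1,122,000 × 0.0019 = $2,131.8
Total tax = $28,106.1
Effective rate = $28,106.1 ÷ $2,315,000 = 1.214% of market value

1.214%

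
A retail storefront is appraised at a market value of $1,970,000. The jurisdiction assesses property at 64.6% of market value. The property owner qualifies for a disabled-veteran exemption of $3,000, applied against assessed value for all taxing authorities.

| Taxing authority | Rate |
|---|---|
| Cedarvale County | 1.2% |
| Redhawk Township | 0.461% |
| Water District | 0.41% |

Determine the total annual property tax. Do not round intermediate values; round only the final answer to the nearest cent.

$26,293.83

Assessed value = $1,970,000 × 0.646 = $1,272,620
Taxable value = $1,272,620 − $3,000 = $1,269,620
Cedarvale County: $1,269,620 × 0.012 = $15,235.44
Redhawk Township: $1,269,620 × 0.00461 = $5,852.9482
Water District: $1,269,620 × 0.0041 = $5,205.442
Total = $15,235.44 + $5,852.9482 + $5,205.442 = $26,293.8302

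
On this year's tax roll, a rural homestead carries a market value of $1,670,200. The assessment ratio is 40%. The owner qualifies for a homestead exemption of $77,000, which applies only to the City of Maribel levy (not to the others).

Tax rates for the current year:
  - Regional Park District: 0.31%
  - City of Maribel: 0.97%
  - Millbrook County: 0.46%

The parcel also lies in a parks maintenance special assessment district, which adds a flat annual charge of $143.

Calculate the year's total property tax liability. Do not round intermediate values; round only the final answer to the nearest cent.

Assessed value = $1,670,200 × 0.4 = $668,080
Regional Park District: $668,080 × 0.0031 = $2,071.048
City of Maribel: ($668,080 − $77,000) × 0.0097 = $591,080 × 0.0097 = $5,733.476
Millbrook County: $668,080 × 0.0046 = $3,073.168
Levies subtotal = $10,877.692
Total = $10,877.692 + $143 = $11,020.692

$11,020.69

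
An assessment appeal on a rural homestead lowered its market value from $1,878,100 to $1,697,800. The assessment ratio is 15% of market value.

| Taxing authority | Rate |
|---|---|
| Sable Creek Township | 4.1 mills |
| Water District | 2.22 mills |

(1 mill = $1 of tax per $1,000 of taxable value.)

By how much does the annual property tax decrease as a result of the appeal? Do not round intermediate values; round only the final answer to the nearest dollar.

Old assessed value = $1,878,100 × 0.15 = $281,715
New assessed value = $1,697,800 × 0.15 = $254,670
Combined rate = 0.0041 + 0.00222 = 0.00632
Old tax = $281,715 × 0.00632 = $1,780.4388
New tax = $254,670 × 0.00632 = $1,609.5144
Reduction = $1,780.4388 − $1,609.5144 = $170.9244

$171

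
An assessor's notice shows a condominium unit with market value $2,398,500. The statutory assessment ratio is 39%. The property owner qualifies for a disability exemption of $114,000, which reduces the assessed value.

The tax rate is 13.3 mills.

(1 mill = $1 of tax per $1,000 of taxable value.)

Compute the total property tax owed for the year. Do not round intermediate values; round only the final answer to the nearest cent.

$10,924.82

Assessed value = $2,398,500 × 0.39 = $935,415
Taxable value = $935,415 − $114,000 = $821,415
Tax = $821,415 × 0.0133 = $10,924.8195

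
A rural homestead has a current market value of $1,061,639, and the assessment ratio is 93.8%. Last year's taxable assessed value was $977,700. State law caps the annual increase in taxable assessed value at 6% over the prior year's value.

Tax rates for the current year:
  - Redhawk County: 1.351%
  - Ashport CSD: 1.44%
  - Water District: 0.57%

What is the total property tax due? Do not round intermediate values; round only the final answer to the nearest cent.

$33,469.42

Uncapped assessed value = $1,061,639 × 0.938 = $995,817.382
Cap limit = $977,700 × 1.06 = $1,036,362
Taxable assessed value = min($995,817.382, $1,036,362) = $995,817.382 (cap does not bind)
Redhawk County: $995,817.382 × 0.01351 = $13,453.49283082
Ashport CSD: $995,817.382 × 0.0144 = $14,339.7703008
Water District: $995,817.382 × 0.0057 = $5,676.1590774
Total = $33,469.42220902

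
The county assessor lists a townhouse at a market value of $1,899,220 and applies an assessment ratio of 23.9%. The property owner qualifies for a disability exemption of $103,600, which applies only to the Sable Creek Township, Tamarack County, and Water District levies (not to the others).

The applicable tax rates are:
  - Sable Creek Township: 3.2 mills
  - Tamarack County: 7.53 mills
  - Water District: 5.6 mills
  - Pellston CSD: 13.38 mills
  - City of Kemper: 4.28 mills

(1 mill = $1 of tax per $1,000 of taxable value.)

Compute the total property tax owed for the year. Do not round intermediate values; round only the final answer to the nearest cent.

Assessed value = $1,899,220 × 0.239 = $453,913.58
Sable Creek Township: ($453,913.58 − $103,600) × 0.0032 = $350,313.58 × 0.0032 = $1,121.003456
Tamarack County: ($453,913.58 − $103,600) × 0.00753 = $350,313.58 × 0.00753 = $2,637.8612574
Water District: ($453,913.58 − $103,600) × 0.0056 = $350,313.58 × 0.0056 = $1,961.756048
Pellston CSD: $453,913.58 × 0.01338 = $6,073.3637004
City of Kemper: $453,913.58 × 0.00428 = $1,942.7501224
Total = $13,736.7345842

$13,736.73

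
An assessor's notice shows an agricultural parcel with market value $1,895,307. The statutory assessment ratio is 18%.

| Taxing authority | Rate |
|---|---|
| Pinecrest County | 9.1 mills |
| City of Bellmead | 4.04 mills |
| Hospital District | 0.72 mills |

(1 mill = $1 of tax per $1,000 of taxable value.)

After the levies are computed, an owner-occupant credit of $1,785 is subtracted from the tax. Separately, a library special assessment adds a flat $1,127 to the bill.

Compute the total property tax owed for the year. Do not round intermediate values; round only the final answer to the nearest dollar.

$4,070

Assessed value = $1,895,307 × 0.18 = $341,155.26
Pinecrest County: $341,155.26 × 0.0091 = $3,104.512866
City of Bellmead: $341,155.26 × 0.00404 = $1,378.2672504
Hospital District: $341,155.26 × 0.00072 = $245.6317872
Levies subtotal = $4,728.4119036
After credit = $4,728.4119036 − $1,785 = $2,943.4119036
Total = $2,943.4119036 + $1,127 = $4,070.4119036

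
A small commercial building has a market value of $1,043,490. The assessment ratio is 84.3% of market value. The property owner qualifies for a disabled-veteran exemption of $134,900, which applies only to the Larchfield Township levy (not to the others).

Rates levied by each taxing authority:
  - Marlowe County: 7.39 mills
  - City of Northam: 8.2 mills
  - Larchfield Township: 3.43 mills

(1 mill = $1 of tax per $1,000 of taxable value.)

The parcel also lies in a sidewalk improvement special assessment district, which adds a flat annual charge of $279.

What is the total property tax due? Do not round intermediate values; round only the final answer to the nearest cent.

Assessed value = $1,043,490 × 0.843 = $879,662.07
Marlowe County: $879,662.07 × 0.00739 = $6,500.7026973
City of Northam: $879,662.07 × 0.0082 = $7,213.228974
Larchfield Township: ($879,662.07 − $134,900) × 0.00343 = $744,762.07 × 0.00343 = $2,554.5339001
Levies subtotal = $16,268.4655714
Total = $16,268.4655714 + $279 = $16,547.4655714

$16,547.47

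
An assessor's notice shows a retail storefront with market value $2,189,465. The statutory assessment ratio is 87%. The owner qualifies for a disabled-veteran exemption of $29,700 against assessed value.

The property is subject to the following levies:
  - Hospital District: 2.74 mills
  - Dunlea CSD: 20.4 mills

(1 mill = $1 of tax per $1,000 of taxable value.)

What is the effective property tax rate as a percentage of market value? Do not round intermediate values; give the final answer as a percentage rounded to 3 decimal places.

1.982%

Assessed value = $2,189,465 × 0.87 = $1,904,834.55
Taxable value = $1,904,834.55 − $29,700 = $1,875,134.55
Hospital District: $1,875,134.55 × 0.00274 = $5,137.868667
Dunlea CSD: $1,875,134.55 × 0.0204 = $38,252.74482
Total tax = $43,390.613487
Effective rate = $43,390.613487 ÷ $2,189,465 = 1.982% of market value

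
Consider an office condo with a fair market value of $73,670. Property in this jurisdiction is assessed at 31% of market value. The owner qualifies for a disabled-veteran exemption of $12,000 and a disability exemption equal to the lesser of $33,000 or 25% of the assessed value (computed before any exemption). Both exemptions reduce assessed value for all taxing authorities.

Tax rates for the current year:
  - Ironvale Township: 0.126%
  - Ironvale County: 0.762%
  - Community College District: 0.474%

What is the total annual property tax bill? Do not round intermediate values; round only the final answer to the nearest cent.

Assessed value = $73,670 × 0.31 = $22,837.7
Disability exemption = min($33,000, 25% × $22,837.7) = min($33,000, $5,709.425) = $5,709.425 (percentage binds)
Taxable value = $22,837.7 − $12,000 − $5,709.425 = $5,128.275
Ironvale Township: $5,128.275 × 0.00126 = $6.4616265
Ironvale County: $5,128.275 × 0.00762 = $39.0774555
Community College District: $5,128.275 × 0.00474 = $24.3080235
Total = $69.8471055

$69.85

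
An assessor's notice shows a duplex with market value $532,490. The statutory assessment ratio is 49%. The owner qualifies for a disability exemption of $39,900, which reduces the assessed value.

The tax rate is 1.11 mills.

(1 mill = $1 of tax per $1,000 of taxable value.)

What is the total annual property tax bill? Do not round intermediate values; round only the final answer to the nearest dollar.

$245

Assessed value = $532,490 × 0.49 = $260,920.1
Taxable value = $260,920.1 − $39,900 = $221,020.1
Tax = $221,020.1 × 0.00111 = $245.332311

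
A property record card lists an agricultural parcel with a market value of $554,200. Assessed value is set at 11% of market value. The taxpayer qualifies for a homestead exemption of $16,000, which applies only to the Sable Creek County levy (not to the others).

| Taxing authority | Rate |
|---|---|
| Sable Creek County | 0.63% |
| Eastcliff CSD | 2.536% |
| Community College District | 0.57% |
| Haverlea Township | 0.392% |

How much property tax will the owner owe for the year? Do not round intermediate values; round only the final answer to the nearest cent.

$2,415.71

Assessed value = $554,200 × 0.11 = $60,962
Sable Creek County: ($60,962 − $16,000) × 0.0063 = $44,962 × 0.0063 = $283.2606
Eastcliff CSD: $60,962 × 0.02536 = $1,545.99632
Community College District: $60,962 × 0.0057 = $347.4834
Haverlea Township: $60,962 × 0.00392 = $238.97104
Total = $2,415.71136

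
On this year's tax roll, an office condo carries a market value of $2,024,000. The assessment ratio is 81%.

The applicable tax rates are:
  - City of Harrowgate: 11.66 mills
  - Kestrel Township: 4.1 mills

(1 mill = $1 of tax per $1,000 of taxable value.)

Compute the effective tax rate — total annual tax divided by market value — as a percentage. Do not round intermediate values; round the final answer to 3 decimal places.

Assessed value = $2,024,000 × 0.81 = $1,639,440
City of Harrowgate: $1,639,440 × 0.01166 = $19,115.8704
Kestrel Township: $1,639,440 × 0.0041 = $6,721.704
Total tax = $25,837.5744
Effective rate = $25,837.5744 ÷ $2,024,000 = 1.277% of market value

1.277%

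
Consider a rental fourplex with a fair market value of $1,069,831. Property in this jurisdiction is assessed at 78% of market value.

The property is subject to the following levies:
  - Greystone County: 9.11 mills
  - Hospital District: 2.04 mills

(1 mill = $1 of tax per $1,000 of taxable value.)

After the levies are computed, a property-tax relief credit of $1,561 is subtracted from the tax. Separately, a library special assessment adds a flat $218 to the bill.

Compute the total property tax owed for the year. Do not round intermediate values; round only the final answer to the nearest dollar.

Assessed value = $1,069,831 × 0.78 = $834,468.18
Greystone County: $834,468.18 × 0.00911 = $7,602.0051198
Hospital District: $834,468.18 × 0.00204 = $1,702.3150872
Levies subtotal = $9,304.320207
After credit = $9,304.320207 − $1,561 = $7,743.320207
Total = $7,743.320207 + $218 = $7,961.320207

$7,961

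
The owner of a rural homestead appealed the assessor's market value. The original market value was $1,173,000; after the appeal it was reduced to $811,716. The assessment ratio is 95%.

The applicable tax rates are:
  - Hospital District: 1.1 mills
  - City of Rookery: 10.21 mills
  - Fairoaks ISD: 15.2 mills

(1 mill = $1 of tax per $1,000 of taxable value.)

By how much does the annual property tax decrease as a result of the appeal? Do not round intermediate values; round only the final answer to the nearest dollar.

Old assessed value = $1,173,000 × 0.95 = $1,114,350
New assessed value = $811,716 × 0.95 = $771,130.2
Combined rate = 0.0011 + 0.01021 + 0.0152 = 0.02651
Old tax = $1,114,350 × 0.02651 = $29,541.4185
New tax = $771,130.2 × 0.02651 = $20,442.661602
Reduction = $29,541.4185 − $20,442.661602 = $9,098.756898

$9,099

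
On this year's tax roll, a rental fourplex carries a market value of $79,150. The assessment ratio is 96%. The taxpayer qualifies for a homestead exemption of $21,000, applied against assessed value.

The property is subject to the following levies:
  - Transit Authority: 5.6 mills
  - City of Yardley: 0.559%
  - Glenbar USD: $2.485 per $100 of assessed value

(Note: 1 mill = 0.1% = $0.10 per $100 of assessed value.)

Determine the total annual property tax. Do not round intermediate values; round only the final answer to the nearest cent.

Assessed value = $79,150 × 0.96 = $75,984
Taxable value = $75,984 − $21,000 = $54,984
Transit Authority: $54,984 × 0.0056 = $307.9104
City of Yardley: $54,984 × 0.00559 = $307.36056
Glenbar USD: $54,984 × 0.02485 = $1,366.3524
Total = $1,981.62336

$1,981.62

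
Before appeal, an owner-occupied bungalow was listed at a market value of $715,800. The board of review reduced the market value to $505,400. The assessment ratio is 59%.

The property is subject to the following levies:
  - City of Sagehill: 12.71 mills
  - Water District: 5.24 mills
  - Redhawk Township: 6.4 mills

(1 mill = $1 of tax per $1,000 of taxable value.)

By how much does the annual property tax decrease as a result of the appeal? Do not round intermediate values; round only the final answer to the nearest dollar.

Old assessed value = $715,800 × 0.59 = $422,322
New assessed value = $505,400 × 0.59 = $298,186
Combined rate = 0.01271 + 0.00524 + 0.0064 = 0.02435
Old tax = $422,322 × 0.02435 = $10,283.5407
New tax = $298,186 × 0.02435 = $7,260.8291
Reduction = $10,283.5407 − $7,260.8291 = $3,022.7116

$3,023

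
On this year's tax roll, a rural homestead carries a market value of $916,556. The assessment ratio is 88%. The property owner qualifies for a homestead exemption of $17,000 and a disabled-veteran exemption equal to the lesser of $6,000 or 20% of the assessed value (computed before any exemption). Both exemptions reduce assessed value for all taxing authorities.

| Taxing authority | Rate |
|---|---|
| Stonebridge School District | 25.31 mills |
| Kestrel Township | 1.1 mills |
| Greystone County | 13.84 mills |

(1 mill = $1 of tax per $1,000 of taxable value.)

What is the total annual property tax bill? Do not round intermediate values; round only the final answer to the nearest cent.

Assessed value = $916,556 × 0.88 = $806,569.28
Disabled-veteran exemption = min($6,000, 20% × $806,569.28) = min($6,000, $161,313.856) = $6,000 (dollar cap binds)
Taxable value = $806,569.28 − $17,000 − $6,000 = $783,569.28
Stonebridge School District: $783,569.28 × 0.02531 = $19,832.1384768
Kestrel Township: $783,569.28 × 0.0011 = $861.926208
Greystone County: $783,569.28 × 0.01384 = $10,844.5988352
Total = $31,538.66352

$31,538.66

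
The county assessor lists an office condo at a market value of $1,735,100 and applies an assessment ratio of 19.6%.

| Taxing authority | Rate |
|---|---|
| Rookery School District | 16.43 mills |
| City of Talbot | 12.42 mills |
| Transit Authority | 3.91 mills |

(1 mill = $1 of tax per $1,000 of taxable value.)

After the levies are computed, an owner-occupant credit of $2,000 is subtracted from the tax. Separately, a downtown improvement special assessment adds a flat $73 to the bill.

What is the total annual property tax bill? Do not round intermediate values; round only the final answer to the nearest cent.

$9,214.01

Assessed value = $1,735,100 × 0.196 = $340,079.6
Rookery School District: $340,079.6 × 0.01643 = $5,587.507828
City of Talbot: $340,079.6 × 0.01242 = $4,223.788632
Transit Authority: $340,079.6 × 0.00391 = $1,329.711236
Levies subtotal = $11,141.007696
After credit = $11,141.007696 − $2,000 = $9,141.007696
Total = $9,141.007696 + $73 = $9,214.007696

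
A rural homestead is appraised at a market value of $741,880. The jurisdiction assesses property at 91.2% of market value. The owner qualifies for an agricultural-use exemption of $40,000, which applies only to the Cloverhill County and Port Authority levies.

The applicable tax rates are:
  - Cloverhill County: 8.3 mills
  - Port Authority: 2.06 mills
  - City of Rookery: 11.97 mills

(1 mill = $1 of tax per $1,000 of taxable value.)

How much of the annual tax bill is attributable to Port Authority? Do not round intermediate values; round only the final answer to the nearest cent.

$1,311.38

Assessed value = $741,880 × 0.912 = $676,594.56
Port Authority taxable value = $676,594.56 − $40,000 = $636,594.56
Port Authority levy = $636,594.56 × 0.00206 = $1,311.3847936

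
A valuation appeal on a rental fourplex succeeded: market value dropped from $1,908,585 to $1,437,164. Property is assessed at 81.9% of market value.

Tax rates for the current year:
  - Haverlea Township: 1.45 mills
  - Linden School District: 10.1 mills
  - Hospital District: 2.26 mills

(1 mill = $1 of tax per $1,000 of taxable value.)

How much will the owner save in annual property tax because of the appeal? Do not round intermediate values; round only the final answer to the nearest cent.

$5,331.96

Old assessed value = $1,908,585 × 0.819 = $1,563,131.115
New assessed value = $1,437,164 × 0.819 = $1,177,037.316
Combined rate = 0.00145 + 0.0101 + 0.00226 = 0.01381
Old tax = $1,563,131.115 × 0.01381 = $21,586.84069815
New tax = $1,177,037.316 × 0.01381 = $16,254.88533396
Reduction = $21,586.84069815 − $16,254.88533396 = $5,331.95536419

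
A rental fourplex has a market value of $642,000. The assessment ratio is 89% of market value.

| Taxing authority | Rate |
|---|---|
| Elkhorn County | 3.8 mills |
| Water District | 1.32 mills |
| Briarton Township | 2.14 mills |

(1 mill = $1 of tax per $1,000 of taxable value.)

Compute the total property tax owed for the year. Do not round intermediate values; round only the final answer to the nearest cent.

$4,148.22

Assessed value = $642,000 × 0.89 = $571,380
Elkhorn County: $571,380 × 0.0038 = $2,171.244
Water District: $571,380 × 0.00132 = $754.2216
Briarton Township: $571,380 × 0.00214 = $1,222.7532
Total = $2,171.244 + $754.2216 + $1,222.7532 = $4,148.2188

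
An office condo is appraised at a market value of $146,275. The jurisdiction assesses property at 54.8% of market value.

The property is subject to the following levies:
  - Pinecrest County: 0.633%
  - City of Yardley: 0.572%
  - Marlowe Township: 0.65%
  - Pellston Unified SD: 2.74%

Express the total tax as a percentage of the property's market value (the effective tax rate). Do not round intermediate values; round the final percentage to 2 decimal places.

Assessed value = $146,275 × 0.548 = $80,158.7
Pinecrest County: $80,158.7 × 0.00633 = $507.404571
City of Yardley: $80,158.7 × 0.00572 = $458.507764
Marlowe Township: $80,158.7 × 0.0065 = $521.03155
Pellston Unified SD: $80,158.7 × 0.0274 = $2,196.34838
Total tax = $3,683.292265
Effective rate = $3,683.292265 ÷ $146,275 = 2.52% of market value

2.52%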